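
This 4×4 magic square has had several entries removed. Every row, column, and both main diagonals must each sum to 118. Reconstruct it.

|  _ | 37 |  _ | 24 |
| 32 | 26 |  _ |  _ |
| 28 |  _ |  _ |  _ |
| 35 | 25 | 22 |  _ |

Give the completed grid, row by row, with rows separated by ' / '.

Row 4 needs 118; the known cells sum to 82, so (4,4) = 36.
Column 1: 32 + 28 + 35 + ? = 118, so (1,1) = 23.
Column 2 needs 118; the known cells sum to 88, so (3,2) = 30.
Main diagonal must total 118; the given cells sum to 85, so (3,3) = 33.
From anti-diagonal, 118 − (24 + 30 + 35) gives (2,3) = 29.
Row 1 needs 118; the known cells sum to 84, so (1,3) = 34.
From row 2, 118 − (32 + 26 + 29) gives (2,4) = 31.
Row 3 must total 118; the given cells sum to 91, so (3,4) = 27.

23 37 34 24 / 32 26 29 31 / 28 30 33 27 / 35 25 22 36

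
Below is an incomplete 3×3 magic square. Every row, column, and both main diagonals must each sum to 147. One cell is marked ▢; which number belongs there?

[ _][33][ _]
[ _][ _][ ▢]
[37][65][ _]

Using row 3: 37 + 65 + ? → (3,3) = 147 − 102 = 45.
Column 2: 33 + 65 + ? = 147, so (2,2) = 49.
Main diagonal must total 147; the given cells sum to 94, so (1,1) = 53.
Using anti-diagonal: 49 + 37 + ? → (1,3) = 147 − 86 = 61.
Column 1 must total 147; the given cells sum to 90, so (2,1) = 57.
Column 3: 61 + 45 + ? = 147, so (2,3) = 41.

41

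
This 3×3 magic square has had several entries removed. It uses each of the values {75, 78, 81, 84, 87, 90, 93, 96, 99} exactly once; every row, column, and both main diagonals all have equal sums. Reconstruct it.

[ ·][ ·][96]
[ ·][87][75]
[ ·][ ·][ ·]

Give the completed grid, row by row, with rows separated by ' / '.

84 81 96 / 99 87 75 / 78 93 90

The 9 entries sum to 783, so each line sums to 783/3 = 261.
Row 2 must total 261; the given cells sum to 162, so (2,1) = 99.
Column 3 needs 261; the known cells sum to 171, so (3,3) = 90.
Main diagonal needs 261; the known cells sum to 177, so (1,1) = 84.
Using anti-diagonal: 96 + 87 + ? → (3,1) = 261 − 183 = 78.
Row 1 must total 261; the given cells sum to 180, so (1,2) = 81.
The remaining cell in row 3 is (3,2) = 261 − 168 = 93.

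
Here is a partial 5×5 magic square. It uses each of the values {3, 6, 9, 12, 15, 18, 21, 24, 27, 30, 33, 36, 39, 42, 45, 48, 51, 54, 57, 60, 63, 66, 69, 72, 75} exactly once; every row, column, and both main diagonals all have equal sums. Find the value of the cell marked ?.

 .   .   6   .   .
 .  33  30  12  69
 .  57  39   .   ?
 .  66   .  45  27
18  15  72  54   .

3

The 25 entries sum to 975, so each line sums to 975/5 = 195.
The remaining cell in row 2 is (2,1) = 195 − 144 = 51.
Row 5 needs 195; the known cells sum to 159, so (5,5) = 36.
Using column 2: 33 + 57 + 66 + 15 + ? → (1,2) = 195 − 171 = 24.
Column 3 must total 195; the given cells sum to 147, so (4,3) = 48.
Main diagonal: 33 + 39 + 45 + 36 + ? = 195, so (1,1) = 42.
From anti-diagonal, 195 − (12 + 39 + 66 + 18) gives (1,5) = 60.
Row 1 must total 195; the given cells sum to 132, so (1,4) = 63.
Row 4: 66 + 48 + 45 + 27 + ? = 195, so (4,1) = 9.
Column 1: 42 + 51 + 9 + 18 + ? = 195, so (3,1) = 75.
Column 4 needs 195; the known cells sum to 174, so (3,4) = 21.
Column 5 needs 195; the known cells sum to 192, so (3,5) = 3.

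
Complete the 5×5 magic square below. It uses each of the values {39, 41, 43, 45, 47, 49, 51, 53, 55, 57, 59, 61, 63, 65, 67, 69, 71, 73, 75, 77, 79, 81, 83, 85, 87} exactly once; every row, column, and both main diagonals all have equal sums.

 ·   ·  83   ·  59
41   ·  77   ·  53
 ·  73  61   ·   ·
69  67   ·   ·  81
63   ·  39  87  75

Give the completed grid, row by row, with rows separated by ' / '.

57 45 83 71 59 / 41 79 77 65 53 / 85 73 61 49 47 / 69 67 55 43 81 / 63 51 39 87 75

The 25 entries sum to 1575, so each line sums to 1575/5 = 315.
Row 5: 63 + 39 + 87 + 75 + ? = 315, so (5,2) = 51.
Column 3 must total 315; the given cells sum to 260, so (4,3) = 55.
From column 5, 315 − (59 + 53 + 81 + 75) gives (3,5) = 47.
From anti-diagonal, 315 − (59 + 61 + 67 + 63) gives (2,4) = 65.
Using row 2: 41 + 77 + 65 + 53 + ? → (2,2) = 315 − 236 = 79.
Row 4 must total 315; the given cells sum to 272, so (4,4) = 43.
Column 2 must total 315; the given cells sum to 270, so (1,2) = 45.
From main diagonal, 315 − (79 + 61 + 43 + 75) gives (1,1) = 57.
The remaining cell in row 1 is (1,4) = 315 − 244 = 71.
Column 1 needs 315; the known cells sum to 230, so (3,1) = 85.
Column 4: 71 + 65 + 43 + 87 + ? = 315, so (3,4) = 49.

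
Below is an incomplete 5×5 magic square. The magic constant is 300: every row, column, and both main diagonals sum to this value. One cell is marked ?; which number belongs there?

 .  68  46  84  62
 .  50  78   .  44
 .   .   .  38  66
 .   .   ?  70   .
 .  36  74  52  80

42

The remaining cell in row 1 is (1,1) = 300 − 260 = 40.
Row 5 must total 300; the given cells sum to 242, so (5,1) = 58.
Column 4 needs 300; the known cells sum to 244, so (2,4) = 56.
Column 5: 62 + 44 + 66 + 80 + ? = 300, so (4,5) = 48.
Main diagonal needs 300; the known cells sum to 240, so (3,3) = 60.
Anti-diagonal needs 300; the known cells sum to 236, so (4,2) = 64.
The remaining cell in row 2 is (2,1) = 300 − 228 = 72.
Using column 2: 68 + 50 + 64 + 36 + ? → (3,2) = 300 − 218 = 82.
Column 3 must total 300; the given cells sum to 258, so (4,3) = 42.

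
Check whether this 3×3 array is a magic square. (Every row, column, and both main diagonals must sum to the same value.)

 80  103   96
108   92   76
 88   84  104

Row 1: 80 + 103 + 96 = 279.
Row 2: 108 + 92 + 76 = 276.
Row 3: 88 + 84 + 104 = 276.
Column 1: 80 + 108 + 88 = 276.
Column 2: 103 + 92 + 84 = 279.
Column 3: 96 + 76 + 104 = 276.
Main diagonal: 80 + 92 + 104 = 276.
Anti-diagonal: 96 + 92 + 88 = 276.

No — row 1 sums to 279 but row 2 sums to 276.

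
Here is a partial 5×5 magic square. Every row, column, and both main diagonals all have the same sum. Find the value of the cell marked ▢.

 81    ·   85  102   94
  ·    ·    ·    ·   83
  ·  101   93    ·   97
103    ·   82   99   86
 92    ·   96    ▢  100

Column 5 is complete and sums to 460; that is the magic constant.
Row 1 needs 460; the known cells sum to 362, so (1,2) = 98.
Row 4 needs 460; the known cells sum to 370, so (4,2) = 90.
From column 3, 460 − (85 + 93 + 82 + 96) gives (2,3) = 104.
From main diagonal, 460 − (81 + 93 + 99 + 100) gives (2,2) = 87.
The remaining cell in anti-diagonal is (2,4) = 460 − 369 = 91.
The remaining cell in row 2 is (2,1) = 460 − 365 = 95.
The remaining cell in column 1 is (3,1) = 460 − 371 = 89.
Using column 2: 98 + 87 + 101 + 90 + ? → (5,2) = 460 − 376 = 84.
Row 3 must total 460; the given cells sum to 380, so (3,4) = 80.
The remaining cell in row 5 is (5,4) = 460 − 372 = 88.

88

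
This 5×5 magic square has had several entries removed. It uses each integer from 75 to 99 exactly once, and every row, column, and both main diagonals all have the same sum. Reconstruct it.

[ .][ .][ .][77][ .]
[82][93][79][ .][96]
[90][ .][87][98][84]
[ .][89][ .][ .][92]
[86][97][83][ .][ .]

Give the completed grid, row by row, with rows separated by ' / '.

99 80 91 77 88 / 82 93 79 85 96 / 90 76 87 98 84 / 78 89 95 81 92 / 86 97 83 94 75

The entries are 75 through 99, which sum to 2175, so each line sums to 2175/5 = 435.
Row 2 needs 435; the known cells sum to 350, so (2,4) = 85.
Row 3 needs 435; the known cells sum to 359, so (3,2) = 76.
Column 2 needs 435; the known cells sum to 355, so (1,2) = 80.
From anti-diagonal, 435 − (85 + 87 + 89 + 86) gives (1,5) = 88.
From column 5, 435 − (88 + 96 + 84 + 92) gives (5,5) = 75.
Row 5 needs 435; the known cells sum to 341, so (5,4) = 94.
Column 4: 77 + 85 + 98 + 94 + ? = 435, so (4,4) = 81.
Main diagonal must total 435; the given cells sum to 336, so (1,1) = 99.
Using row 1: 99 + 80 + 77 + 88 + ? → (1,3) = 435 − 344 = 91.
Column 1: 99 + 82 + 90 + 86 + ? = 435, so (4,1) = 78.
Column 3 needs 435; the known cells sum to 340, so (4,3) = 95.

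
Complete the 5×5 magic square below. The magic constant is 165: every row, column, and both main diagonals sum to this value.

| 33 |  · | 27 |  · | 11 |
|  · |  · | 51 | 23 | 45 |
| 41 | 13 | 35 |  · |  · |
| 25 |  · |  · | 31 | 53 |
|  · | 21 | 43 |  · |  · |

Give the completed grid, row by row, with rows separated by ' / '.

33 55 27 39 11 / 17 29 51 23 45 / 41 13 35 57 19 / 25 47 9 31 53 / 49 21 43 15 37

Column 3: 27 + 51 + 35 + 43 + ? = 165, so (4,3) = 9.
The remaining cell in row 4 is (4,2) = 165 − 118 = 47.
Anti-diagonal must total 165; the given cells sum to 116, so (5,1) = 49.
From column 1, 165 − (33 + 41 + 25 + 49) gives (2,1) = 17.
From row 2, 165 − (17 + 51 + 23 + 45) gives (2,2) = 29.
From column 2, 165 − (29 + 13 + 47 + 21) gives (1,2) = 55.
Main diagonal must total 165; the given cells sum to 128, so (5,5) = 37.
Using row 1: 33 + 55 + 27 + 11 + ? → (1,4) = 165 − 126 = 39.
Row 5 must total 165; the given cells sum to 150, so (5,4) = 15.
Column 4: 39 + 23 + 31 + 15 + ? = 165, so (3,4) = 57.
Using column 5: 11 + 45 + 53 + 37 + ? → (3,5) = 165 − 146 = 19.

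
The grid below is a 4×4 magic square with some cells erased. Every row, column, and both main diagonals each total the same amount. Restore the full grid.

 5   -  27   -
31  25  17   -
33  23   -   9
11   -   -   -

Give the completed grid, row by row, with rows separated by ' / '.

Column 1 is already complete: 5 + 31 + 33 + 11 = 80, so that is the magic constant.
The remaining cell in row 2 is (2,4) = 80 − 73 = 7.
From row 3, 80 − (33 + 23 + 9) gives (3,3) = 15.
The remaining cell in column 3 is (4,3) = 80 − 59 = 21.
Main diagonal must total 80; the given cells sum to 45, so (4,4) = 35.
Using anti-diagonal: 17 + 23 + 11 + ? → (1,4) = 80 − 51 = 29.
Row 1: 5 + 27 + 29 + ? = 80, so (1,2) = 19.
Using row 4: 11 + 21 + 35 + ? → (4,2) = 80 − 67 = 13.

5 19 27 29 / 31 25 17 7 / 33 23 15 9 / 11 13 21 35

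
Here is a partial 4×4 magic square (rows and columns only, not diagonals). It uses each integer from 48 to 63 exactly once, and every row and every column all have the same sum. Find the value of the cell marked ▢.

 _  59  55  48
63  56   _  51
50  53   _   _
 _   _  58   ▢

61

The entries are 48 through 63, which sum to 888, so each line sums to 888/4 = 222.
Row 1 must total 222; the given cells sum to 162, so (1,1) = 60.
Using row 2: 63 + 56 + 51 + ? → (2,3) = 222 − 170 = 52.
The remaining cell in column 1 is (4,1) = 222 − 173 = 49.
Column 2: 59 + 56 + 53 + ? = 222, so (4,2) = 54.
Column 3 needs 222; the known cells sum to 165, so (3,3) = 57.
Using row 3: 50 + 53 + 57 + ? → (3,4) = 222 − 160 = 62.
Row 4 needs 222; the known cells sum to 161, so (4,4) = 61.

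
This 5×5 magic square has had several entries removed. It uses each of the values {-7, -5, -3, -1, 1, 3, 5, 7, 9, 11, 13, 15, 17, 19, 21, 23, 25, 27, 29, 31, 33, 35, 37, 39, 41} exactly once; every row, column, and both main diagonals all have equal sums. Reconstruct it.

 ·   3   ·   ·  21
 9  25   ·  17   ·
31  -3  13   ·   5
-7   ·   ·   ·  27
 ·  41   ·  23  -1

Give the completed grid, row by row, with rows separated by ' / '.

The 25 entries sum to 425, so each line sums to 425/5 = 85.
Row 3 needs 85; the known cells sum to 46, so (3,4) = 39.
Column 2 needs 85; the known cells sum to 66, so (4,2) = 19.
Using column 5: 21 + 5 + 27 + (-1) + ? → (2,5) = 85 − 52 = 33.
Using anti-diagonal: 21 + 17 + 13 + 19 + ? → (5,1) = 85 − 70 = 15.
Row 2 must total 85; the given cells sum to 84, so (2,3) = 1.
Using row 5: 15 + 41 + 23 + (-1) + ? → (5,3) = 85 − 78 = 7.
Column 1 needs 85; the known cells sum to 48, so (1,1) = 37.
Main diagonal must total 85; the given cells sum to 74, so (4,4) = 11.
Using row 4: -7 + 19 + 11 + 27 + ? → (4,3) = 85 − 50 = 35.
Using column 3: 1 + 13 + 35 + 7 + ? → (1,3) = 85 − 56 = 29.
Using column 4: 17 + 39 + 11 + 23 + ? → (1,4) = 85 − 90 = -5.

37 3 29 -5 21 / 9 25 1 17 33 / 31 -3 13 39 5 / -7 19 35 11 27 / 15 41 7 23 -1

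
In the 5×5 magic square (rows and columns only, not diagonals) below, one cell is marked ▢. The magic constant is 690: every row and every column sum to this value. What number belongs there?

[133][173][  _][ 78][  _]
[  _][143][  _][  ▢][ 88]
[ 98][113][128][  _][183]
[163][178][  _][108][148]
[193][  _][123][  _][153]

198

The remaining cell in row 3 is (3,4) = 690 − 522 = 168.
From row 4, 690 − (163 + 178 + 108 + 148) gives (4,3) = 93.
Column 1 must total 690; the given cells sum to 587, so (2,1) = 103.
Using column 2: 173 + 143 + 113 + 178 + ? → (5,2) = 690 − 607 = 83.
From column 5, 690 − (88 + 183 + 148 + 153) gives (1,5) = 118.
From row 1, 690 − (133 + 173 + 78 + 118) gives (1,3) = 188.
Row 5: 193 + 83 + 123 + 153 + ? = 690, so (5,4) = 138.
Using column 3: 188 + 128 + 93 + 123 + ? → (2,3) = 690 − 532 = 158.
Using column 4: 78 + 168 + 108 + 138 + ? → (2,4) = 690 − 492 = 198.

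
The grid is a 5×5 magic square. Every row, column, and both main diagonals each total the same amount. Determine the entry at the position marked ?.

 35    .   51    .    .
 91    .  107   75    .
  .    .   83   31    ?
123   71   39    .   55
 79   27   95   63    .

99

Column 3 is complete and sums to 375; that is the magic constant.
From row 4, 375 − (123 + 71 + 39 + 55) gives (4,4) = 87.
The remaining cell in row 5 is (5,5) = 375 − 264 = 111.
Using column 1: 35 + 91 + 123 + 79 + ? → (3,1) = 375 − 328 = 47.
The remaining cell in column 4 is (1,4) = 375 − 256 = 119.
From main diagonal, 375 − (35 + 83 + 87 + 111) gives (2,2) = 59.
The remaining cell in anti-diagonal is (1,5) = 375 − 308 = 67.
Row 1 needs 375; the known cells sum to 272, so (1,2) = 103.
Row 2 must total 375; the given cells sum to 332, so (2,5) = 43.
From column 2, 375 − (103 + 59 + 71 + 27) gives (3,2) = 115.
The remaining cell in column 5 is (3,5) = 375 − 276 = 99.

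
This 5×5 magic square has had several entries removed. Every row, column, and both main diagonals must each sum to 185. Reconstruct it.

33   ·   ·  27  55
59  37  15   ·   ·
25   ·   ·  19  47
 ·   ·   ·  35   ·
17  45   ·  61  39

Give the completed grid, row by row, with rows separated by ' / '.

33 21 49 27 55 / 59 37 15 43 31 / 25 53 41 19 47 / 51 29 57 35 13 / 17 45 23 61 39

Row 5 must total 185; the given cells sum to 162, so (5,3) = 23.
The remaining cell in column 1 is (4,1) = 185 − 134 = 51.
Column 4 must total 185; the given cells sum to 142, so (2,4) = 43.
Main diagonal must total 185; the given cells sum to 144, so (3,3) = 41.
Anti-diagonal: 55 + 43 + 41 + 17 + ? = 185, so (4,2) = 29.
Row 2: 59 + 37 + 15 + 43 + ? = 185, so (2,5) = 31.
From row 3, 185 − (25 + 41 + 19 + 47) gives (3,2) = 53.
Using column 2: 37 + 53 + 29 + 45 + ? → (1,2) = 185 − 164 = 21.
Using column 5: 55 + 31 + 47 + 39 + ? → (4,5) = 185 − 172 = 13.
From row 1, 185 − (33 + 21 + 27 + 55) gives (1,3) = 49.
From row 4, 185 − (51 + 29 + 35 + 13) gives (4,3) = 57.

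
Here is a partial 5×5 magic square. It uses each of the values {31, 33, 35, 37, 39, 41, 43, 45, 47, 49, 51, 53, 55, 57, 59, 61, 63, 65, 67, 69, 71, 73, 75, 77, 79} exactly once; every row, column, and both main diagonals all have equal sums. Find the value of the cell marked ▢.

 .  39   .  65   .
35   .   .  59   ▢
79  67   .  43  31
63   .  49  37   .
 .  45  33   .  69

47

The 25 entries sum to 1375, so each line sums to 1375/5 = 275.
Row 3: 79 + 67 + 43 + 31 + ? = 275, so (3,3) = 55.
The remaining cell in column 4 is (5,4) = 275 − 204 = 71.
Row 5: 45 + 33 + 71 + 69 + ? = 275, so (5,1) = 57.
Column 1 needs 275; the known cells sum to 234, so (1,1) = 41.
The remaining cell in main diagonal is (2,2) = 275 − 202 = 73.
Column 2 must total 275; the given cells sum to 224, so (4,2) = 51.
Using anti-diagonal: 59 + 55 + 51 + 57 + ? → (1,5) = 275 − 222 = 53.
Row 1 needs 275; the known cells sum to 198, so (1,3) = 77.
Row 4 must total 275; the given cells sum to 200, so (4,5) = 75.
Using column 3: 77 + 55 + 49 + 33 + ? → (2,3) = 275 − 214 = 61.
Column 5 needs 275; the known cells sum to 228, so (2,5) = 47.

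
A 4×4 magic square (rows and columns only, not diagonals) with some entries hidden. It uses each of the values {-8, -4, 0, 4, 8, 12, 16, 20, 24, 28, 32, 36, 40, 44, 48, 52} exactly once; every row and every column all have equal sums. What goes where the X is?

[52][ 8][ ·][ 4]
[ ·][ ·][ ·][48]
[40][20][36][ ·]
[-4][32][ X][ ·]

The 16 entries sum to 352, so each line sums to 352/4 = 88.
Row 1 must total 88; the given cells sum to 64, so (1,3) = 24.
Row 3 needs 88; the known cells sum to 96, so (3,4) = -8.
From column 1, 88 − (52 + 40 + (-4)) gives (2,1) = 0.
The remaining cell in column 2 is (2,2) = 88 − 60 = 28.
Column 4 must total 88; the given cells sum to 44, so (4,4) = 44.
Row 2 must total 88; the given cells sum to 76, so (2,3) = 12.
Using row 4: -4 + 32 + 44 + ? → (4,3) = 88 − 72 = 16.

16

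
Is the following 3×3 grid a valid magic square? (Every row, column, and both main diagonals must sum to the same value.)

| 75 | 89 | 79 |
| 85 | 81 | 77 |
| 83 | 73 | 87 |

Yes

Row 1: 75 + 89 + 79 = 243.
Row 2: 85 + 81 + 77 = 243.
Row 3: 83 + 73 + 87 = 243.
Column 1: 75 + 85 + 83 = 243.
Column 2: 89 + 81 + 73 = 243.
Column 3: 79 + 77 + 87 = 243.
Main diagonal: 75 + 81 + 87 = 243.
Anti-diagonal: 79 + 81 + 83 = 243.
All lines sum to 243.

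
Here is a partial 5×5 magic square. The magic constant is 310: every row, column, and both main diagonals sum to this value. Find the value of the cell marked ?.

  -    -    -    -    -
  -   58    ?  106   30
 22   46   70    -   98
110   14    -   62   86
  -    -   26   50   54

Row 3: 22 + 46 + 70 + 98 + ? = 310, so (3,4) = 74.
Row 4 needs 310; the known cells sum to 272, so (4,3) = 38.
The remaining cell in column 4 is (1,4) = 310 − 292 = 18.
Column 5 must total 310; the given cells sum to 268, so (1,5) = 42.
Main diagonal: 58 + 70 + 62 + 54 + ? = 310, so (1,1) = 66.
Anti-diagonal must total 310; the given cells sum to 232, so (5,1) = 78.
The remaining cell in row 5 is (5,2) = 310 − 208 = 102.
From column 1, 310 − (66 + 22 + 110 + 78) gives (2,1) = 34.
Column 2 must total 310; the given cells sum to 220, so (1,2) = 90.
Row 1 needs 310; the known cells sum to 216, so (1,3) = 94.
Using row 2: 34 + 58 + 106 + 30 + ? → (2,3) = 310 − 228 = 82.

82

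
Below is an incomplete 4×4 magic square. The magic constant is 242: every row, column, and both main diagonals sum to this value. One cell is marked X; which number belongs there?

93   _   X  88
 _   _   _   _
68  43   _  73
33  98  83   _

Row 3 must total 242; the given cells sum to 184, so (3,3) = 58.
From row 4, 242 − (33 + 98 + 83) gives (4,4) = 28.
Column 1 needs 242; the known cells sum to 194, so (2,1) = 48.
Column 4 needs 242; the known cells sum to 189, so (2,4) = 53.
The remaining cell in main diagonal is (2,2) = 242 − 179 = 63.
Using anti-diagonal: 88 + 43 + 33 + ? → (2,3) = 242 − 164 = 78.
From column 2, 242 − (63 + 43 + 98) gives (1,2) = 38.
Column 3: 78 + 58 + 83 + ? = 242, so (1,3) = 23.

23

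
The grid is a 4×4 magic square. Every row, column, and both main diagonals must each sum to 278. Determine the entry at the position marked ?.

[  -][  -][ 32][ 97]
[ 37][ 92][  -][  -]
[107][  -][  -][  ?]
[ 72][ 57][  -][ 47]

52

From row 4, 278 − (72 + 57 + 47) gives (4,3) = 102.
The remaining cell in column 1 is (1,1) = 278 − 216 = 62.
Main diagonal needs 278; the known cells sum to 201, so (3,3) = 77.
The remaining cell in row 1 is (1,2) = 278 − 191 = 87.
The remaining cell in column 2 is (3,2) = 278 − 236 = 42.
Using column 3: 32 + 77 + 102 + ? → (2,3) = 278 − 211 = 67.
Using row 2: 37 + 92 + 67 + ? → (2,4) = 278 − 196 = 82.
Using row 3: 107 + 42 + 77 + ? → (3,4) = 278 − 226 = 52.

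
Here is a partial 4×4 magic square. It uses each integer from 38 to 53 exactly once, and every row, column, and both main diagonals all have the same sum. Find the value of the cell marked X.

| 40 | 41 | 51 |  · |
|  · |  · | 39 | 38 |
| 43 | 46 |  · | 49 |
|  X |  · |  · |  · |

47

The entries are 38 through 53, which sum to 728, so each line sums to 728/4 = 182.
Row 1 must total 182; the given cells sum to 132, so (1,4) = 50.
From row 3, 182 − (43 + 46 + 49) gives (3,3) = 44.
The remaining cell in column 3 is (4,3) = 182 − 134 = 48.
Using column 4: 50 + 38 + 49 + ? → (4,4) = 182 − 137 = 45.
From main diagonal, 182 − (40 + 44 + 45) gives (2,2) = 53.
Using anti-diagonal: 50 + 39 + 46 + ? → (4,1) = 182 − 135 = 47.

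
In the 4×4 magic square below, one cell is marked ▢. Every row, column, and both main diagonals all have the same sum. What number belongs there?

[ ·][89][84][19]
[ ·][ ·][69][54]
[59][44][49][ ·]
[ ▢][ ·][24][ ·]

Column 3 is complete and sums to 226; that is the magic constant.
From row 1, 226 − (89 + 84 + 19) gives (1,1) = 34.
Row 3: 59 + 44 + 49 + ? = 226, so (3,4) = 74.
Column 4 must total 226; the given cells sum to 147, so (4,4) = 79.
Main diagonal needs 226; the known cells sum to 162, so (2,2) = 64.
Anti-diagonal needs 226; the known cells sum to 132, so (4,1) = 94.

94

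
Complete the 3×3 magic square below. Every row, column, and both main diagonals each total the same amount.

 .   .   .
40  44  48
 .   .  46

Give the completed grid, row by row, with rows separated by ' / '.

42 52 38 / 40 44 48 / 50 36 46

Row 2 is already complete: 40 + 44 + 48 = 132, so that is the magic constant.
From column 3, 132 − (48 + 46) gives (1,3) = 38.
Using main diagonal: 44 + 46 + ? → (1,1) = 132 − 90 = 42.
Anti-diagonal must total 132; the given cells sum to 82, so (3,1) = 50.
Row 1 needs 132; the known cells sum to 80, so (1,2) = 52.
From row 3, 132 − (50 + 46) gives (3,2) = 36.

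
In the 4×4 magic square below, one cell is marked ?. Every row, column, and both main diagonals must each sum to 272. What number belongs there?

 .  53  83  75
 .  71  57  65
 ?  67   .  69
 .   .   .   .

The remaining cell in row 1 is (1,1) = 272 − 211 = 61.
The remaining cell in row 2 is (2,1) = 272 − 193 = 79.
Column 2 needs 272; the known cells sum to 191, so (4,2) = 81.
Column 4 needs 272; the known cells sum to 209, so (4,4) = 63.
Main diagonal needs 272; the known cells sum to 195, so (3,3) = 77.
From anti-diagonal, 272 − (75 + 57 + 67) gives (4,1) = 73.
The remaining cell in row 3 is (3,1) = 272 − 213 = 59.

59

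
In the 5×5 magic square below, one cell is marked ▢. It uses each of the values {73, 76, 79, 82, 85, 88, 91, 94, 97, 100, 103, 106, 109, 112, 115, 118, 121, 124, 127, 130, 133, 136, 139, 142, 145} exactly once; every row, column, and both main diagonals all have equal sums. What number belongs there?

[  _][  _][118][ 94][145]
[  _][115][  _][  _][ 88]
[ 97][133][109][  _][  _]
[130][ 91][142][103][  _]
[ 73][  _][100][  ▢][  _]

The 25 entries sum to 2725, so each line sums to 2725/5 = 545.
Row 4: 130 + 91 + 142 + 103 + ? = 545, so (4,5) = 79.
Column 3 must total 545; the given cells sum to 469, so (2,3) = 76.
Anti-diagonal must total 545; the given cells sum to 418, so (2,4) = 127.
Row 2: 115 + 76 + 127 + 88 + ? = 545, so (2,1) = 139.
Using column 1: 139 + 97 + 130 + 73 + ? → (1,1) = 545 − 439 = 106.
Main diagonal needs 545; the known cells sum to 433, so (5,5) = 112.
The remaining cell in row 1 is (1,2) = 545 − 463 = 82.
Column 2 must total 545; the given cells sum to 421, so (5,2) = 124.
Using column 5: 145 + 88 + 79 + 112 + ? → (3,5) = 545 − 424 = 121.
From row 3, 545 − (97 + 133 + 109 + 121) gives (3,4) = 85.
Using row 5: 73 + 124 + 100 + 112 + ? → (5,4) = 545 − 409 = 136.

136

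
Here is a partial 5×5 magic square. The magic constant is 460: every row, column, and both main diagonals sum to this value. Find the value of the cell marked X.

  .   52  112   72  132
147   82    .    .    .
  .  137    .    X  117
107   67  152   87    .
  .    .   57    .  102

Using row 1: 52 + 112 + 72 + 132 + ? → (1,1) = 460 − 368 = 92.
Row 4: 107 + 67 + 152 + 87 + ? = 460, so (4,5) = 47.
Using column 2: 52 + 82 + 137 + 67 + ? → (5,2) = 460 − 338 = 122.
The remaining cell in column 5 is (2,5) = 460 − 398 = 62.
Main diagonal: 92 + 82 + 87 + 102 + ? = 460, so (3,3) = 97.
The remaining cell in column 3 is (2,3) = 460 − 418 = 42.
The remaining cell in row 2 is (2,4) = 460 − 333 = 127.
Anti-diagonal must total 460; the given cells sum to 423, so (5,1) = 37.
From row 5, 460 − (37 + 122 + 57 + 102) gives (5,4) = 142.
Column 1 needs 460; the known cells sum to 383, so (3,1) = 77.
The remaining cell in column 4 is (3,4) = 460 − 428 = 32.

32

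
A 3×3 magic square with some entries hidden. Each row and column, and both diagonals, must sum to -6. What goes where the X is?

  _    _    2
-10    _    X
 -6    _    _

6

Column 1: -10 + (-6) + ? = -6, so (1,1) = 10.
The remaining cell in anti-diagonal is (2,2) = -6 − (-4) = -2.
Row 1 needs -6; the known cells sum to 12, so (1,2) = -18.
Row 2 must total -6; the given cells sum to -12, so (2,3) = 6.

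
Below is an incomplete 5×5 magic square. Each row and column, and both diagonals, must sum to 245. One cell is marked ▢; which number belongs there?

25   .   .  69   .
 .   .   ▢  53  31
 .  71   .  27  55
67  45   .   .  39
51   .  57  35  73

Row 5 must total 245; the given cells sum to 216, so (5,2) = 29.
Using column 4: 69 + 53 + 27 + 35 + ? → (4,4) = 245 − 184 = 61.
From column 5, 245 − (31 + 55 + 39 + 73) gives (1,5) = 47.
Anti-diagonal needs 245; the known cells sum to 196, so (3,3) = 49.
From row 3, 245 − (71 + 49 + 27 + 55) gives (3,1) = 43.
Using row 4: 67 + 45 + 61 + 39 + ? → (4,3) = 245 − 212 = 33.
Column 1 needs 245; the known cells sum to 186, so (2,1) = 59.
Using main diagonal: 25 + 49 + 61 + 73 + ? → (2,2) = 245 − 208 = 37.
Row 2 needs 245; the known cells sum to 180, so (2,3) = 65.

65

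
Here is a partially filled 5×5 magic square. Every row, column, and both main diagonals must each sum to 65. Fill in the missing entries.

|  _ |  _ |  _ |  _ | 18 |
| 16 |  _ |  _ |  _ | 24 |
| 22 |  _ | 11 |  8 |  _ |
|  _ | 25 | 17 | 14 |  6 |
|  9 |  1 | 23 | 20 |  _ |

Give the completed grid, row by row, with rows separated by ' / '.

15 7 4 21 18 / 16 13 10 2 24 / 22 19 11 8 5 / 3 25 17 14 6 / 9 1 23 20 12

Row 4: 25 + 17 + 14 + 6 + ? = 65, so (4,1) = 3.
The remaining cell in row 5 is (5,5) = 65 − 53 = 12.
Column 1 needs 65; the known cells sum to 50, so (1,1) = 15.
From column 5, 65 − (18 + 24 + 6 + 12) gives (3,5) = 5.
From main diagonal, 65 − (15 + 11 + 14 + 12) gives (2,2) = 13.
Anti-diagonal: 18 + 11 + 25 + 9 + ? = 65, so (2,4) = 2.
Row 2 must total 65; the given cells sum to 55, so (2,3) = 10.
Row 3: 22 + 11 + 8 + 5 + ? = 65, so (3,2) = 19.
Column 2: 13 + 19 + 25 + 1 + ? = 65, so (1,2) = 7.
From column 3, 65 − (10 + 11 + 17 + 23) gives (1,3) = 4.
Column 4 needs 65; the known cells sum to 44, so (1,4) = 21.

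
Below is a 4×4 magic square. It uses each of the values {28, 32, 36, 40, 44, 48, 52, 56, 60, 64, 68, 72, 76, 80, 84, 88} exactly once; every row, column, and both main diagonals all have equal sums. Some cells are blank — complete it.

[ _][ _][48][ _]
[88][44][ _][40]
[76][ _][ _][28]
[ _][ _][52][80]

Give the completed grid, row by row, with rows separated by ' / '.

The 16 entries sum to 928, so each line sums to 928/4 = 232.
Row 2 must total 232; the given cells sum to 172, so (2,3) = 60.
Using column 3: 48 + 60 + 52 + ? → (3,3) = 232 − 160 = 72.
From column 4, 232 − (40 + 28 + 80) gives (1,4) = 84.
From main diagonal, 232 − (44 + 72 + 80) gives (1,1) = 36.
Row 1 needs 232; the known cells sum to 168, so (1,2) = 64.
Using row 3: 76 + 72 + 28 + ? → (3,2) = 232 − 176 = 56.
Column 1: 36 + 88 + 76 + ? = 232, so (4,1) = 32.
From column 2, 232 − (64 + 44 + 56) gives (4,2) = 68.

36 64 48 84 / 88 44 60 40 / 76 56 72 28 / 32 68 52 80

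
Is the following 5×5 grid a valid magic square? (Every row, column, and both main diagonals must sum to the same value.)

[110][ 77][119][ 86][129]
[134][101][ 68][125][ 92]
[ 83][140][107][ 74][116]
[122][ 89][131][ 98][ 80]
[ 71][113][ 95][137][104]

No — column 5 sums to 521 but row 3 sums to 520.

Row 1: 110 + 77 + 119 + 86 + 129 = 521.
Row 2: 134 + 101 + 68 + 125 + 92 = 520.
Row 3: 83 + 140 + 107 + 74 + 116 = 520.
Row 4: 122 + 89 + 131 + 98 + 80 = 520.
Row 5: 71 + 113 + 95 + 137 + 104 = 520.
Column 1: 110 + 134 + 83 + 122 + 71 = 520.
Column 2: 77 + 101 + 140 + 89 + 113 = 520.
Column 3: 119 + 68 + 107 + 131 + 95 = 520.
Column 4: 86 + 125 + 74 + 98 + 137 = 520.
Column 5: 129 + 92 + 116 + 80 + 104 = 521.
Main diagonal: 110 + 101 + 107 + 98 + 104 = 520.
Anti-diagonal: 129 + 125 + 107 + 89 + 71 = 521.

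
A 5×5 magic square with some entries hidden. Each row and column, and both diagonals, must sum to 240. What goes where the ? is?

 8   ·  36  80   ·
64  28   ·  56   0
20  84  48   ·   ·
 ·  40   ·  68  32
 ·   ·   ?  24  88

From row 2, 240 − (64 + 28 + 56 + 0) gives (2,3) = 92.
The remaining cell in column 4 is (3,4) = 240 − 228 = 12.
Row 3: 20 + 84 + 48 + 12 + ? = 240, so (3,5) = 76.
Using column 5: 0 + 76 + 32 + 88 + ? → (1,5) = 240 − 196 = 44.
Using anti-diagonal: 44 + 56 + 48 + 40 + ? → (5,1) = 240 − 188 = 52.
The remaining cell in row 1 is (1,2) = 240 − 168 = 72.
The remaining cell in column 1 is (4,1) = 240 − 144 = 96.
Column 2 must total 240; the given cells sum to 224, so (5,2) = 16.
Row 4 must total 240; the given cells sum to 236, so (4,3) = 4.
Row 5 needs 240; the known cells sum to 180, so (5,3) = 60.

60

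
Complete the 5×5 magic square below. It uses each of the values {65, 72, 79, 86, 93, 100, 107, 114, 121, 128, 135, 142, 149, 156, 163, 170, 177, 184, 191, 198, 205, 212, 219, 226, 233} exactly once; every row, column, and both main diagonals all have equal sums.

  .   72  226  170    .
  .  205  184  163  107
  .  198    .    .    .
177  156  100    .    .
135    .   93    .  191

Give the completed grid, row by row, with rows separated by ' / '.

128 72 226 170 149 / 86 205 184 163 107 / 219 198 142 121 65 / 177 156 100 79 233 / 135 114 93 212 191

The 25 entries sum to 3725, so each line sums to 3725/5 = 745.
From row 2, 745 − (205 + 184 + 163 + 107) gives (2,1) = 86.
Column 2 needs 745; the known cells sum to 631, so (5,2) = 114.
Column 3: 226 + 184 + 100 + 93 + ? = 745, so (3,3) = 142.
The remaining cell in anti-diagonal is (1,5) = 745 − 596 = 149.
Row 1 needs 745; the known cells sum to 617, so (1,1) = 128.
The remaining cell in row 5 is (5,4) = 745 − 533 = 212.
Using column 1: 128 + 86 + 177 + 135 + ? → (3,1) = 745 − 526 = 219.
From main diagonal, 745 − (128 + 205 + 142 + 191) gives (4,4) = 79.
Using row 4: 177 + 156 + 100 + 79 + ? → (4,5) = 745 − 512 = 233.
The remaining cell in column 4 is (3,4) = 745 − 624 = 121.
Column 5 must total 745; the given cells sum to 680, so (3,5) = 65.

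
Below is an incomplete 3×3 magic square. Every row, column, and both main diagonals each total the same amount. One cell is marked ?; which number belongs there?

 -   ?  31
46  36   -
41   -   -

Anti-diagonal is complete and sums to 108; that is the magic constant.
Using row 2: 46 + 36 + ? → (2,3) = 108 − 82 = 26.
Column 1 must total 108; the given cells sum to 87, so (1,1) = 21.
Using column 3: 31 + 26 + ? → (3,3) = 108 − 57 = 51.
The remaining cell in row 1 is (1,2) = 108 − 52 = 56.

56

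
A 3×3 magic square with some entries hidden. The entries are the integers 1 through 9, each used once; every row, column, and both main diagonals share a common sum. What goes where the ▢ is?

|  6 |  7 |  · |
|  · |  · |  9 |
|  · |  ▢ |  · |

3

The entries are 1 through 9, which sum to 45, so each line sums to 45/3 = 15.
Row 1: 6 + 7 + ? = 15, so (1,3) = 2.
Column 3 needs 15; the known cells sum to 11, so (3,3) = 4.
Using main diagonal: 6 + 4 + ? → (2,2) = 15 − 10 = 5.
Anti-diagonal needs 15; the known cells sum to 7, so (3,1) = 8.
Using row 2: 5 + 9 + ? → (2,1) = 15 − 14 = 1.
Using row 3: 8 + 4 + ? → (3,2) = 15 − 12 = 3.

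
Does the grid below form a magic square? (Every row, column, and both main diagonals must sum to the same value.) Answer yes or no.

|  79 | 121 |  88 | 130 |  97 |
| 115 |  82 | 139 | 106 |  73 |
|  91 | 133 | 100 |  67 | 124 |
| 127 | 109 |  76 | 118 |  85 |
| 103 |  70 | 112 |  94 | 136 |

Row 1: 79 + 121 + 88 + 130 + 97 = 515.
Row 2: 115 + 82 + 139 + 106 + 73 = 515.
Row 3: 91 + 133 + 100 + 67 + 124 = 515.
Row 4: 127 + 109 + 76 + 118 + 85 = 515.
Row 5: 103 + 70 + 112 + 94 + 136 = 515.
Column 1: 79 + 115 + 91 + 127 + 103 = 515.
Column 2: 121 + 82 + 133 + 109 + 70 = 515.
Column 3: 88 + 139 + 100 + 76 + 112 = 515.
Column 4: 130 + 106 + 67 + 118 + 94 = 515.
Column 5: 97 + 73 + 124 + 85 + 136 = 515.
Main diagonal: 79 + 82 + 100 + 118 + 136 = 515.
Anti-diagonal: 97 + 106 + 100 + 109 + 103 = 515.
All lines sum to 515.

Yes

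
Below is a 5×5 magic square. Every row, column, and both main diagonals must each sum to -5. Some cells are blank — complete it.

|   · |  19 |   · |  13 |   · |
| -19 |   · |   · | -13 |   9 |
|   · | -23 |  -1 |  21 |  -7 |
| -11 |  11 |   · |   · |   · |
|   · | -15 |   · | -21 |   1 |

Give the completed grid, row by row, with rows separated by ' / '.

-3 19 -9 13 -25 / -19 3 15 -13 9 / 5 -23 -1 21 -7 / -11 11 -17 -5 17 / 23 -15 7 -21 1

Row 3 needs -5; the known cells sum to -10, so (3,1) = 5.
Using column 2: 19 + (-23) + 11 + (-15) + ? → (2,2) = -5 − (-8) = 3.
Using column 4: 13 + (-13) + 21 + (-21) + ? → (4,4) = -5 − 0 = -5.
Main diagonal must total -5; the given cells sum to -2, so (1,1) = -3.
Row 2 must total -5; the given cells sum to -20, so (2,3) = 15.
Column 1 needs -5; the known cells sum to -28, so (5,1) = 23.
From anti-diagonal, -5 − (-13 + (-1) + 11 + 23) gives (1,5) = -25.
Row 1 needs -5; the known cells sum to 4, so (1,3) = -9.
From row 5, -5 − (23 + (-15) + (-21) + 1) gives (5,3) = 7.
From column 3, -5 − (-9 + 15 + (-1) + 7) gives (4,3) = -17.
Column 5: -25 + 9 + (-7) + 1 + ? = -5, so (4,5) = 17.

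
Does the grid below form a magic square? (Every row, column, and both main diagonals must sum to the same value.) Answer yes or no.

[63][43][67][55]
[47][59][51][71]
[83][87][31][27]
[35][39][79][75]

Yes

Row 1: 63 + 43 + 67 + 55 = 228.
Row 2: 47 + 59 + 51 + 71 = 228.
Row 3: 83 + 87 + 31 + 27 = 228.
Row 4: 35 + 39 + 79 + 75 = 228.
Column 1: 63 + 47 + 83 + 35 = 228.
Column 2: 43 + 59 + 87 + 39 = 228.
Column 3: 67 + 51 + 31 + 79 = 228.
Column 4: 55 + 71 + 27 + 75 = 228.
Main diagonal: 63 + 59 + 31 + 75 = 228.
Anti-diagonal: 55 + 51 + 87 + 35 = 228.
All lines sum to 228.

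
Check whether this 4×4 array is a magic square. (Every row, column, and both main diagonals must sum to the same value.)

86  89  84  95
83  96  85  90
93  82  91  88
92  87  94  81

Row 1: 86 + 89 + 84 + 95 = 354.
Row 2: 83 + 96 + 85 + 90 = 354.
Row 3: 93 + 82 + 91 + 88 = 354.
Row 4: 92 + 87 + 94 + 81 = 354.
Column 1: 86 + 83 + 93 + 92 = 354.
Column 2: 89 + 96 + 82 + 87 = 354.
Column 3: 84 + 85 + 91 + 94 = 354.
Column 4: 95 + 90 + 88 + 81 = 354.
Main diagonal: 86 + 96 + 91 + 81 = 354.
Anti-diagonal: 95 + 85 + 82 + 92 = 354.
All lines sum to 354.

Yes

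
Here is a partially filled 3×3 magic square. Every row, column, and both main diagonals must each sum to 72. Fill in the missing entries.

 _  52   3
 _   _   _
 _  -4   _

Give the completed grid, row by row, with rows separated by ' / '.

Row 1: 52 + 3 + ? = 72, so (1,1) = 17.
Column 2 needs 72; the known cells sum to 48, so (2,2) = 24.
Main diagonal must total 72; the given cells sum to 41, so (3,3) = 31.
Anti-diagonal needs 72; the known cells sum to 27, so (3,1) = 45.
Column 1: 17 + 45 + ? = 72, so (2,1) = 10.
Column 3 needs 72; the known cells sum to 34, so (2,3) = 38.

17 52 3 / 10 24 38 / 45 -4 31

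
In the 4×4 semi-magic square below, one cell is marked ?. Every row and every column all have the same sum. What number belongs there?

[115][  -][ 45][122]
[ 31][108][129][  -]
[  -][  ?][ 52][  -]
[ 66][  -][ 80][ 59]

Column 3 is complete and sums to 306; that is the magic constant.
The remaining cell in row 1 is (1,2) = 306 − 282 = 24.
The remaining cell in row 2 is (2,4) = 306 − 268 = 38.
Row 4 needs 306; the known cells sum to 205, so (4,2) = 101.
Using column 1: 115 + 31 + 66 + ? → (3,1) = 306 − 212 = 94.
The remaining cell in column 2 is (3,2) = 306 − 233 = 73.

73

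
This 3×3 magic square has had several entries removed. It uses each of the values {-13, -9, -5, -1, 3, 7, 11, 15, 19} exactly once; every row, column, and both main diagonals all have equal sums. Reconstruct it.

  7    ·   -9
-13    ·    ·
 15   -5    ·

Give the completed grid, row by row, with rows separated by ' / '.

The 9 entries sum to 27, so each line sums to 27/3 = 9.
Row 1: 7 + (-9) + ? = 9, so (1,2) = 11.
Row 3 needs 9; the known cells sum to 10, so (3,3) = -1.
From column 2, 9 − (11 + (-5)) gives (2,2) = 3.
From column 3, 9 − (-9 + (-1)) gives (2,3) = 19.

7 11 -9 / -13 3 19 / 15 -5 -1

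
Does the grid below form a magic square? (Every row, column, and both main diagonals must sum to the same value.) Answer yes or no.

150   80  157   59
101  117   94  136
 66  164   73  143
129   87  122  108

No — main diagonal sums to 448 but column 4 sums to 446.

Row 1: 150 + 80 + 157 + 59 = 446.
Row 2: 101 + 117 + 94 + 136 = 448.
Row 3: 66 + 164 + 73 + 143 = 446.
Row 4: 129 + 87 + 122 + 108 = 446.
Column 1: 150 + 101 + 66 + 129 = 446.
Column 2: 80 + 117 + 164 + 87 = 448.
Column 3: 157 + 94 + 73 + 122 = 446.
Column 4: 59 + 136 + 143 + 108 = 446.
Main diagonal: 150 + 117 + 73 + 108 = 448.
Anti-diagonal: 59 + 94 + 164 + 129 = 446.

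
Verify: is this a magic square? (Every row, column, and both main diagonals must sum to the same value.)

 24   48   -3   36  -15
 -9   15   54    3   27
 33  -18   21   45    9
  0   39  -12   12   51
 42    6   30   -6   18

Row 1: 24 + 48 + (-3) + 36 + (-15) = 90.
Row 2: -9 + 15 + 54 + 3 + 27 = 90.
Row 3: 33 + (-18) + 21 + 45 + 9 = 90.
Row 4: 0 + 39 + (-12) + 12 + 51 = 90.
Row 5: 42 + 6 + 30 + (-6) + 18 = 90.
Column 1: 24 + (-9) + 33 + 0 + 42 = 90.
Column 2: 48 + 15 + (-18) + 39 + 6 = 90.
Column 3: -3 + 54 + 21 + (-12) + 30 = 90.
Column 4: 36 + 3 + 45 + 12 + (-6) = 90.
Column 5: -15 + 27 + 9 + 51 + 18 = 90.
Main diagonal: 24 + 15 + 21 + 12 + 18 = 90.
Anti-diagonal: -15 + 3 + 21 + 39 + 42 = 90.
All lines sum to 90.

Yes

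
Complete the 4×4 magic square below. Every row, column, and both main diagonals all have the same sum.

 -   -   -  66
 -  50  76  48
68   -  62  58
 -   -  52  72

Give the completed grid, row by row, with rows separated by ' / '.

60 64 54 66 / 70 50 76 48 / 68 56 62 58 / 46 74 52 72

Column 4 is already complete: 66 + 48 + 58 + 72 = 244, so that is the magic constant.
Row 2 needs 244; the known cells sum to 174, so (2,1) = 70.
Row 3 needs 244; the known cells sum to 188, so (3,2) = 56.
Column 3: 76 + 62 + 52 + ? = 244, so (1,3) = 54.
Main diagonal: 50 + 62 + 72 + ? = 244, so (1,1) = 60.
Anti-diagonal must total 244; the given cells sum to 198, so (4,1) = 46.
Row 1 must total 244; the given cells sum to 180, so (1,2) = 64.
Row 4 needs 244; the known cells sum to 170, so (4,2) = 74.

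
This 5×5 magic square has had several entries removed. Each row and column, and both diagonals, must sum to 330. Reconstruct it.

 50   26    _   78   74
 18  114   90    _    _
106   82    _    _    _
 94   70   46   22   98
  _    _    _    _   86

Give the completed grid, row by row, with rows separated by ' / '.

From row 1, 330 − (50 + 26 + 78 + 74) gives (1,3) = 102.
From column 1, 330 − (50 + 18 + 106 + 94) gives (5,1) = 62.
Column 2 must total 330; the given cells sum to 292, so (5,2) = 38.
Main diagonal needs 330; the known cells sum to 272, so (3,3) = 58.
From anti-diagonal, 330 − (74 + 58 + 70 + 62) gives (2,4) = 66.
The remaining cell in row 2 is (2,5) = 330 − 288 = 42.
Column 3 must total 330; the given cells sum to 296, so (5,3) = 34.
Using column 5: 74 + 42 + 98 + 86 + ? → (3,5) = 330 − 300 = 30.
From row 3, 330 − (106 + 82 + 58 + 30) gives (3,4) = 54.
The remaining cell in row 5 is (5,4) = 330 − 220 = 110.

50 26 102 78 74 / 18 114 90 66 42 / 106 82 58 54 30 / 94 70 46 22 98 / 62 38 34 110 86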